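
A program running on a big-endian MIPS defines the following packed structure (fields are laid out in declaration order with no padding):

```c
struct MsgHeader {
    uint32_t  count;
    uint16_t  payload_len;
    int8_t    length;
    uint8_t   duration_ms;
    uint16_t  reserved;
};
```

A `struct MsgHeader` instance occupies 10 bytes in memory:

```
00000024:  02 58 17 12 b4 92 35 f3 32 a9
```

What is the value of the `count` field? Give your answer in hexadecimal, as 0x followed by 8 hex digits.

`count` is the first field, at byte offset 0, occupying 4 bytes.
Bytes at offsets 0..3: 02 58 17 12.
In big-endian order the high byte comes first in memory.
The bytes are already most-significant first: 0x02581712.

0x02581712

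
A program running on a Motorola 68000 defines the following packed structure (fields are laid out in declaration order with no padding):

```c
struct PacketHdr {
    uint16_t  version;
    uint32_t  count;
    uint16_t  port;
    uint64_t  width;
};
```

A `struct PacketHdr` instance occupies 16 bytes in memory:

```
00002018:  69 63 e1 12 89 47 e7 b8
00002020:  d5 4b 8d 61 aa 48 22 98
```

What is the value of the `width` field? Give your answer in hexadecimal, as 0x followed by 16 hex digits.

`width` follows `version` (2 B), `count` (4 B), `port` (2 B), so it starts at offset 2 + 4 + 2 = 8 and occupies 8 bytes.
Bytes at offsets 8..15: D5 4B 8D 61 AA 48 22 98.
In big-endian order the high byte comes first in memory.
The bytes are already most-significant first: 0xD54B8D61AA482298.

0xD54B8D61AA482298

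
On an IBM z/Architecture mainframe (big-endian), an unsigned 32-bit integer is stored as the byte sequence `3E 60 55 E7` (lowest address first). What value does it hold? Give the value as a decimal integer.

1046500839

Big-endian stores the most-significant byte at the lowest address.
The bytes are already most-significant first: 0x3E6055E7.
0x3E6055E7 = 1046500839.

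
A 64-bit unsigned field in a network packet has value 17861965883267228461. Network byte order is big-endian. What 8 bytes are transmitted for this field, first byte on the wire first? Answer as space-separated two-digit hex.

17861965883267228461 in hexadecimal, padded to 64 bits, is 0xF7E27355864A232D.
Split into bytes (most-significant first): F7 E2 73 55 86 4A 23 2D.
In big-endian order the high byte comes first in memory.
So the memory order matches the most-significant-first order: F7 E2 73 55 86 4A 23 2D.

F7 E2 73 55 86 4A 23 2D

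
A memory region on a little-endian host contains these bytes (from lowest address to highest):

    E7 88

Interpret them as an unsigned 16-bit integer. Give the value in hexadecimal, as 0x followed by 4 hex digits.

Little-endian: lowest address holds the least-significant byte.
Reassemble most-significant byte first: 88 E7 → 0x88E7.

0x88E7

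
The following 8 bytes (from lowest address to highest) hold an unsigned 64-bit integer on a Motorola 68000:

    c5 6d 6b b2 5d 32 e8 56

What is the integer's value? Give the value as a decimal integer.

14226145211745232982

In big-endian order the high byte comes first in memory.
The bytes are already most-significant first: 0xC56D6BB25D32E856.
0xC56D6BB25D32E856 = 14226145211745232982.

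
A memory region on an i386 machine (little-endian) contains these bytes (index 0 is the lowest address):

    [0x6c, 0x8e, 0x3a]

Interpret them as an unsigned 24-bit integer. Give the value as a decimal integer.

3837548

Little-endian stores the least-significant byte at the lowest address.
Reassemble most-significant byte first: 3A 8E 6C → 0x3A8E6C.
0x3A8E6C = 3837548.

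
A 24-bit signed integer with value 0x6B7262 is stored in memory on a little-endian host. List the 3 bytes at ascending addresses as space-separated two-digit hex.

Split into bytes (most-significant first): 6B 72 62.
Little-endian: lowest address holds the least-significant byte.
So at ascending addresses the bytes are 62 72 6B.

62 72 6B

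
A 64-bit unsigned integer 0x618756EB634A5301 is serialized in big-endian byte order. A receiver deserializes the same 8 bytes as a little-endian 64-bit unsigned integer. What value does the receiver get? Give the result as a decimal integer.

Stored big-endian, the bytes at ascending addresses are 61 87 56 EB 63 4A 53 01.
Read back as little-endian, the first byte is least significant, giving 0x01534A63EB568761.
0x01534A63EB568761 = 95501810115446625.

95501810115446625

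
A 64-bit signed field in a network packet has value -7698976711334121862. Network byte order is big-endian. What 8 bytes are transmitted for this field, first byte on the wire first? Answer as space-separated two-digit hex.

95 27 BD 78 D2 EC AE 7A

Two's complement of -7698976711334121862 in 64 bits: 7698976711334121862 = 0x6AD842872D135186; invert → 0x9527BD78D2ECAE79; add 1 → 0x9527BD78D2ECAE7A.
Split into bytes (most-significant first): 95 27 BD 78 D2 EC AE 7A.
Big-endian stores the most-significant byte at the lowest address.
So the memory order matches the most-significant-first order: 95 27 BD 78 D2 EC AE 7A.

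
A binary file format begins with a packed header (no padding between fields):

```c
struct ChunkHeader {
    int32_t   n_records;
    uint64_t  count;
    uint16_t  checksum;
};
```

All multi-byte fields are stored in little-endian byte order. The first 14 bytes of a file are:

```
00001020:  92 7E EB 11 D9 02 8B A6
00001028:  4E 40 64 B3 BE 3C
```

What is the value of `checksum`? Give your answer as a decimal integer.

15550

`checksum` follows `n_records` (4 B), `count` (8 B), so it starts at offset 4 + 8 = 12 and occupies 2 bytes.
Bytes at offsets 12..13: BE 3C.
Little-endian stores the least-significant byte at the lowest address.
Reassemble most-significant byte first: 3C BE → 0x3CBE.
0x3CBE = 15550.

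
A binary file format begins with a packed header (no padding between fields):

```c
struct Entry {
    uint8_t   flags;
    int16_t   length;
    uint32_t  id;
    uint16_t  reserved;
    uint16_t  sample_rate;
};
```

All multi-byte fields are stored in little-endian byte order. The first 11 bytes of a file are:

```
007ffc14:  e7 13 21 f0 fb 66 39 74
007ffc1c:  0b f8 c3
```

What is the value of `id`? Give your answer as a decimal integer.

963050480

`id` follows `flags` (1 B), `length` (2 B), so it starts at offset 1 + 2 = 3 and occupies 4 bytes.
Bytes at offsets 3..6: F0 FB 66 39.
Little-endian stores the least-significant byte at the lowest address.
Reassemble most-significant byte first: 39 66 FB F0 → 0x3966FBF0.
0x3966FBF0 = 963050480.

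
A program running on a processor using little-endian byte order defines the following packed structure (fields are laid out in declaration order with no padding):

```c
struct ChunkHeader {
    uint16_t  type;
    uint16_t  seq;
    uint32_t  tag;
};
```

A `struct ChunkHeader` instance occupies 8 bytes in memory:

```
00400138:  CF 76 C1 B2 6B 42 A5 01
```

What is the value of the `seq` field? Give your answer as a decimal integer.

45761

`seq` follows `type` (2 bytes), so it starts at byte offset 2 and occupies 2 bytes.
Bytes at offsets 2..3: C1 B2.
Little-endian: lowest address holds the least-significant byte.
Reassemble most-significant byte first: B2 C1 → 0xB2C1.
0xB2C1 = 45761.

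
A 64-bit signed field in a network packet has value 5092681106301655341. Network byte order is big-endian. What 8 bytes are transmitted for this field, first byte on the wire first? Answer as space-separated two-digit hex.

46 AC D6 7B E7 74 19 2D

5092681106301655341 in hexadecimal, padded to 64 bits, is 0x46ACD67BE774192D.
Split into bytes (most-significant first): 46 AC D6 7B E7 74 19 2D.
In big-endian order the high byte comes first in memory.
So the memory order matches the most-significant-first order: 46 AC D6 7B E7 74 19 2D.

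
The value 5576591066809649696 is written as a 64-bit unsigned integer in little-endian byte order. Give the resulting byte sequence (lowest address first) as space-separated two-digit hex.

20 4A CE 7A 07 08 64 4D

5576591066809649696 in hexadecimal, padded to 64 bits, is 0x4D6408077ACE4A20.
Split into bytes (most-significant first): 4D 64 08 07 7A CE 4A 20.
Little-endian stores the least-significant byte at the lowest address.
So at ascending addresses the bytes are 20 4A CE 7A 07 08 64 4D.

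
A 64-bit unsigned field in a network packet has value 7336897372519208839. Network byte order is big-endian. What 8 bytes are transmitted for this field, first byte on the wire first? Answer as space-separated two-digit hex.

65 D1 E5 49 AA 81 17 87

7336897372519208839 in hexadecimal, padded to 64 bits, is 0x65D1E549AA811787.
Split into bytes (most-significant first): 65 D1 E5 49 AA 81 17 87.
Big-endian stores the most-significant byte at the lowest address.
So the memory order matches the most-significant-first order: 65 D1 E5 49 AA 81 17 87.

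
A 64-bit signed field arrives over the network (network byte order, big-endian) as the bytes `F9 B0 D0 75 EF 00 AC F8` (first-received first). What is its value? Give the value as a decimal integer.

-454634357424870152

Big-endian stores the most-significant byte at the lowest address.
The bytes are already most-significant first: 0xF9B0D075EF00ACF8.
Top bit is set, so as a signed 64-bit value this is 0xF9B0D075EF00ACF8 − 2^64 = -454634357424870152.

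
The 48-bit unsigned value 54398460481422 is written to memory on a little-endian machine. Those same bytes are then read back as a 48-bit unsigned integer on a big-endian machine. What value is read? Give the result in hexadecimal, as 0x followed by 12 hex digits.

54398460481422 in 48-bit hexadecimal is 0x3179A0E9CF8E.
Stored little-endian, the bytes at ascending addresses are 8E CF E9 A0 79 31.
Read back as big-endian, the last byte is least significant, giving 0x8ECFE9A07931.

0x8ECFE9A07931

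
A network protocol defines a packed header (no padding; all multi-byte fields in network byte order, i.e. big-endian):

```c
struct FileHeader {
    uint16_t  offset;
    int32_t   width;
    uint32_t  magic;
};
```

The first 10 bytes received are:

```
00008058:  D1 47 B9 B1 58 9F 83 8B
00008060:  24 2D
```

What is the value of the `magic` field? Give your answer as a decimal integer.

2206934061

`magic` follows `offset` (2 B), `width` (4 B), so it starts at offset 2 + 4 = 6 and occupies 4 bytes.
Bytes at offsets 6..9: 83 8B 24 2D.
Big-endian stores the most-significant byte at the lowest address.
The bytes are already most-significant first: 0x838B242D.
0x838B242D = 2206934061.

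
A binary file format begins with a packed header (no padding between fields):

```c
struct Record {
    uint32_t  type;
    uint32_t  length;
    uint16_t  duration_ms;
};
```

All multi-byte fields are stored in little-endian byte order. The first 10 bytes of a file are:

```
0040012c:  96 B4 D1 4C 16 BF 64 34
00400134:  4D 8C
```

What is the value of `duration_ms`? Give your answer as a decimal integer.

35917

`duration_ms` follows `type` (4 B), `length` (4 B), so it starts at offset 4 + 4 = 8 and occupies 2 bytes.
Bytes at offsets 8..9: 4D 8C.
In little-endian order the low byte comes first in memory.
Reassemble most-significant byte first: 8C 4D → 0x8C4D.
0x8C4D = 35917.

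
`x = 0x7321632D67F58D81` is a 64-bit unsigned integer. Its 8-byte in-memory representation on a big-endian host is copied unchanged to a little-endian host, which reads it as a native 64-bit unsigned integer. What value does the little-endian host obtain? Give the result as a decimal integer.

9335387426100814195

Stored big-endian, the bytes at ascending addresses are 73 21 63 2D 67 F5 8D 81.
Read back as little-endian, the first byte is least significant, giving 0x818DF5672D632173.
0x818DF5672D632173 = 9335387426100814195.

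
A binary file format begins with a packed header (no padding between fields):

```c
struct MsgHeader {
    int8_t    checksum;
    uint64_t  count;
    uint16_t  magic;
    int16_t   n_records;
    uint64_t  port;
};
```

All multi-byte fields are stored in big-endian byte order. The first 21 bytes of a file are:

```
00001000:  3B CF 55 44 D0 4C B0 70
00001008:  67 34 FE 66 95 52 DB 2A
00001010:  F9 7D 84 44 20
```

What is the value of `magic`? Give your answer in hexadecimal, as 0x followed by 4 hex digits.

0x34FE

`magic` follows `checksum` (1 B), `count` (8 B), so it starts at offset 1 + 8 = 9 and occupies 2 bytes.
Bytes at offsets 9..10: 34 FE.
In big-endian order the high byte comes first in memory.
The bytes are already most-significant first: 0x34FE.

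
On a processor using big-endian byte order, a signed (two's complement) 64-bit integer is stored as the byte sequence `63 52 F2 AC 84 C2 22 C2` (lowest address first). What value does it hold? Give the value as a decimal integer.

7157049580620751554

Big-endian stores the most-significant byte at the lowest address.
The bytes are already most-significant first: 0x6352F2AC84C222C2.
0x6352F2AC84C222C2 = 7157049580620751554.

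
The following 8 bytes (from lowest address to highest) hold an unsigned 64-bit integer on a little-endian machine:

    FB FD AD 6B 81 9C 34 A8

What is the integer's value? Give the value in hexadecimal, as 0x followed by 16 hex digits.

Little-endian stores the least-significant byte at the lowest address.
Reassemble most-significant byte first: A8 34 9C 81 6B AD FD FB → 0xA8349C816BADFDFB.

0xA8349C816BADFDFB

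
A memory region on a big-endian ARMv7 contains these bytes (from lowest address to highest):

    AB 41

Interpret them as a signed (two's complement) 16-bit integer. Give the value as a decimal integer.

-21695

Big-endian stores the most-significant byte at the lowest address.
The bytes are already most-significant first: 0xAB41.
Top bit is set, so as a signed 16-bit value this is 0xAB41 − 2^16 = -21695.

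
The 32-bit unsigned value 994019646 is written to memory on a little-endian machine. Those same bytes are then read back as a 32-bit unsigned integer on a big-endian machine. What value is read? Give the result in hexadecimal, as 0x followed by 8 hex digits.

0x3E893F3B

994019646 in 32-bit hexadecimal is 0x3B3F893E.
Stored little-endian, the bytes at ascending addresses are 3E 89 3F 3B.
Read back as big-endian, the last byte is least significant, giving 0x3E893F3B.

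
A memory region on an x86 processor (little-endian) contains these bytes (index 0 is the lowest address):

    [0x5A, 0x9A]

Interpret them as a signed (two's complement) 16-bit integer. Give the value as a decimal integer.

-26022

In little-endian order the low byte comes first in memory.
Reassemble most-significant byte first: 9A 5A → 0x9A5A.
Top bit is set, so as a signed 16-bit value this is 0x9A5A − 2^16 = -26022.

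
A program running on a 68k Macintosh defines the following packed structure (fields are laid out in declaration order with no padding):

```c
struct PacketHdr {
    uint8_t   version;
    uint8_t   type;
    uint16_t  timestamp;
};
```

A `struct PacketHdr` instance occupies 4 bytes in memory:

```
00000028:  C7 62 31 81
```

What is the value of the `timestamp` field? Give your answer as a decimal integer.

12673

`timestamp` follows `version` (1 B), `type` (1 B), so it starts at offset 1 + 1 = 2 and occupies 2 bytes.
Bytes at offsets 2..3: 31 81.
Big-endian stores the most-significant byte at the lowest address.
The bytes are already most-significant first: 0x3181.
0x3181 = 12673.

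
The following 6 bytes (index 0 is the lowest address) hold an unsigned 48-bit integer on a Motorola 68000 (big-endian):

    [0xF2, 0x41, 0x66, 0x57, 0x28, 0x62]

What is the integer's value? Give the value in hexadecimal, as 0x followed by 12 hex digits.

Big-endian: lowest address holds the most-significant byte.
The bytes are already most-significant first: 0xF24166572862.

0xF24166572862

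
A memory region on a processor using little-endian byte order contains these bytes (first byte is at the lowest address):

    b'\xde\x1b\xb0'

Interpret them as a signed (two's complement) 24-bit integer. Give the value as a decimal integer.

Little-endian: lowest address holds the least-significant byte.
Reassemble most-significant byte first: B0 1B DE → 0xB01BDE.
Top bit is set, so as a signed 24-bit value this is 0xB01BDE − 2^24 = -5235746.

-5235746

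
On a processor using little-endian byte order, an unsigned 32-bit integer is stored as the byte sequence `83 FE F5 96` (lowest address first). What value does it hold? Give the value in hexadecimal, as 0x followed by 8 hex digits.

0x96F5FE83

Little-endian stores the least-significant byte at the lowest address.
Reassemble most-significant byte first: 96 F5 FE 83 → 0x96F5FE83.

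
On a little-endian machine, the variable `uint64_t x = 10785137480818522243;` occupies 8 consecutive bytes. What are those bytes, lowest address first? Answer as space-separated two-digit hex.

83 78 F0 8D 65 81 AC 95

10785137480818522243 in hexadecimal, padded to 64 bits, is 0x95AC81658DF07883.
Split into bytes (most-significant first): 95 AC 81 65 8D F0 78 83.
Little-endian stores the least-significant byte at the lowest address.
So at ascending addresses the bytes are 83 78 F0 8D 65 81 AC 95.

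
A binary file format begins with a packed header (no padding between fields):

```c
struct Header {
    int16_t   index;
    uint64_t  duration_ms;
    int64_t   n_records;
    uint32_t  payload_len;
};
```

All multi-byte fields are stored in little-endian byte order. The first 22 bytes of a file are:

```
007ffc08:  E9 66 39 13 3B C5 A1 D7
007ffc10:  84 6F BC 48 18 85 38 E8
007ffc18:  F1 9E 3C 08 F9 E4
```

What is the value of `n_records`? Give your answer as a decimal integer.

`n_records` follows `index` (2 B), `duration_ms` (8 B), so it starts at offset 2 + 8 = 10 and occupies 8 bytes.
Bytes at offsets 10..17: BC 48 18 85 38 E8 F1 9E.
Little-endian stores the least-significant byte at the lowest address.
Reassemble most-significant byte first: 9E F1 E8 38 85 18 48 BC → 0x9EF1E838851848BC.
Top bit is set, so as a signed 64-bit value this is 0x9EF1E838851848BC − 2^64 = -6993553416880895812.

-6993553416880895812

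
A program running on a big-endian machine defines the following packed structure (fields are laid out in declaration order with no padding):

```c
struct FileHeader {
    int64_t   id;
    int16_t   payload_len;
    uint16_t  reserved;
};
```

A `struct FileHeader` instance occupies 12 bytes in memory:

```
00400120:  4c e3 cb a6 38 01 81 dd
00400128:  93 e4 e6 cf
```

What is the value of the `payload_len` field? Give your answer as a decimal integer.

`payload_len` follows `id` (8 bytes), so it starts at byte offset 8 and occupies 2 bytes.
Bytes at offsets 8..9: 93 E4.
Big-endian: lowest address holds the most-significant byte.
The bytes are already most-significant first: 0x93E4.
Top bit is set, so as a signed 16-bit value this is 0x93E4 − 2^16 = -27676.

-27676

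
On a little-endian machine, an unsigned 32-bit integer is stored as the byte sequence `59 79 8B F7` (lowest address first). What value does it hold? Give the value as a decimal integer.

4153112921

Little-endian stores the least-significant byte at the lowest address.
Reassemble most-significant byte first: F7 8B 79 59 → 0xF78B7959.
0xF78B7959 = 4153112921.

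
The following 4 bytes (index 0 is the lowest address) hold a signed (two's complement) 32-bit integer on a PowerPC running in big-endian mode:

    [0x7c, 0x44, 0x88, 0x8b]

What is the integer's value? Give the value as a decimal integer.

2084866187

Big-endian stores the most-significant byte at the lowest address.
The bytes are already most-significant first: 0x7C44888B.
0x7C44888B = 2084866187.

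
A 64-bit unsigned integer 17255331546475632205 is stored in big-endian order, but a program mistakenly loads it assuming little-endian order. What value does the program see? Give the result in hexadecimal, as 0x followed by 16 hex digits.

17255331546475632205 in 64-bit hexadecimal is 0xEF77409E6D45964D.
Stored big-endian, the bytes at ascending addresses are EF 77 40 9E 6D 45 96 4D.
Read back as little-endian, the first byte is least significant, giving 0x4D96456D9E4077EF.

0x4D96456D9E4077EF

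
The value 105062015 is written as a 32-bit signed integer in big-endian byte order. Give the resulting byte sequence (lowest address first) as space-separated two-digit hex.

06 43 1E 7F

105062015 in hexadecimal, padded to 32 bits, is 0x06431E7F.
Split into bytes (most-significant first): 06 43 1E 7F.
Big-endian: lowest address holds the most-significant byte.
So the memory order matches the most-significant-first order: 06 43 1E 7F.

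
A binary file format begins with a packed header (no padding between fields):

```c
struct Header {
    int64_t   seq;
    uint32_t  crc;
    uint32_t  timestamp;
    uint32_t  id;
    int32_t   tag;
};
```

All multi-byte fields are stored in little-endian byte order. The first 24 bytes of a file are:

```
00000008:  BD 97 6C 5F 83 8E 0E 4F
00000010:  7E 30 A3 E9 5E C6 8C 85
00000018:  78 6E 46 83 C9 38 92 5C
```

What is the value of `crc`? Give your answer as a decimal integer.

`crc` follows `seq` (8 bytes), so it starts at byte offset 8 and occupies 4 bytes.
Bytes at offsets 8..11: 7E 30 A3 E9.
Little-endian: lowest address holds the least-significant byte.
Reassemble most-significant byte first: E9 A3 30 7E → 0xE9A3307E.
0xE9A3307E = 3919786110.

3919786110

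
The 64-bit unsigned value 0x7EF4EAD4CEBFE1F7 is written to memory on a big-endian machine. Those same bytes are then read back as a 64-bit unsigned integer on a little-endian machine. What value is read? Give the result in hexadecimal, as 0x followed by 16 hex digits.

Stored big-endian, the bytes at ascending addresses are 7E F4 EA D4 CE BF E1 F7.
Read back as little-endian, the first byte is least significant, giving 0xF7E1BFCED4EAF47E.

0xF7E1BFCED4EAF47E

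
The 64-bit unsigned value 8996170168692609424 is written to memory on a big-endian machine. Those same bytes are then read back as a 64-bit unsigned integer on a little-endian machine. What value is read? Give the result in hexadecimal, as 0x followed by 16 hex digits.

8996170168692609424 in 64-bit hexadecimal is 0x7CD8D11ACBE39190.
Stored big-endian, the bytes at ascending addresses are 7C D8 D1 1A CB E3 91 90.
Read back as little-endian, the first byte is least significant, giving 0x9091E3CB1AD1D87C.

0x9091E3CB1AD1D87C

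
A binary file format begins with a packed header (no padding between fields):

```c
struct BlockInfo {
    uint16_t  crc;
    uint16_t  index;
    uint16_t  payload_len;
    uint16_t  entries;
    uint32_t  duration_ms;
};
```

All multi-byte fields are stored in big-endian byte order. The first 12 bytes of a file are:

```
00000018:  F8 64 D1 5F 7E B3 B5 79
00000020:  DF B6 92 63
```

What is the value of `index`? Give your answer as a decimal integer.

53599

`index` follows `crc` (2 bytes), so it starts at byte offset 2 and occupies 2 bytes.
Bytes at offsets 2..3: D1 5F.
In big-endian order the high byte comes first in memory.
The bytes are already most-significant first: 0xD15F.
0xD15F = 53599.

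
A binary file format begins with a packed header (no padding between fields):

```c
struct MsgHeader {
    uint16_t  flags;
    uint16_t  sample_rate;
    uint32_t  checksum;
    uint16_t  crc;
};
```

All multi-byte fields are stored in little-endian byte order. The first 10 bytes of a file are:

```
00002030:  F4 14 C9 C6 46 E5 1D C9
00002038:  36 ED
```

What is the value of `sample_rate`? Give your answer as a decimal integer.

`sample_rate` follows `flags` (2 bytes), so it starts at byte offset 2 and occupies 2 bytes.
Bytes at offsets 2..3: C9 C6.
Little-endian stores the least-significant byte at the lowest address.
Reassemble most-significant byte first: C6 C9 → 0xC6C9.
0xC6C9 = 50889.

50889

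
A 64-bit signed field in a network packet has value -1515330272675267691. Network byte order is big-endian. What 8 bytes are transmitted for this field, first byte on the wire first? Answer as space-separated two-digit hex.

Two's complement of -1515330272675267691 in 64 bits: 1515330272675267691 = 0x150788DABC34846B; invert → 0xEAF8772543CB7B94; add 1 → 0xEAF8772543CB7B95.
Split into bytes (most-significant first): EA F8 77 25 43 CB 7B 95.
Big-endian: lowest address holds the most-significant byte.
So the memory order matches the most-significant-first order: EA F8 77 25 43 CB 7B 95.

EA F8 77 25 43 CB 7B 95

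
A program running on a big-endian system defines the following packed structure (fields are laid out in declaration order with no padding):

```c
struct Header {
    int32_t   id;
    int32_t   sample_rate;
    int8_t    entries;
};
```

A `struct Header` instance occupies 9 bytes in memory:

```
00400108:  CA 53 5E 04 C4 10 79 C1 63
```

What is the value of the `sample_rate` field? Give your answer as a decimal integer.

`sample_rate` follows `id` (4 bytes), so it starts at byte offset 4 and occupies 4 bytes.
Bytes at offsets 4..7: C4 10 79 C1.
Big-endian: lowest address holds the most-significant byte.
The bytes are already most-significant first: 0xC41079C1.
Top bit is set, so as a signed 32-bit value this is 0xC41079C1 − 2^32 = -1005553215.

-1005553215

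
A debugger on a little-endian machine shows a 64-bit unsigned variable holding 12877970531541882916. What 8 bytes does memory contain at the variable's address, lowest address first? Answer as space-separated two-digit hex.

12877970531541882916 in hexadecimal, padded to 64 bits, is 0xB2B7BDF7D0809824.
Split into bytes (most-significant first): B2 B7 BD F7 D0 80 98 24.
In little-endian order the low byte comes first in memory.
So at ascending addresses the bytes are 24 98 80 D0 F7 BD B7 B2.

24 98 80 D0 F7 BD B7 B2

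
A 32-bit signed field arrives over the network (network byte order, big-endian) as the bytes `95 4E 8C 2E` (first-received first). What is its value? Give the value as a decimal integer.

-1790014418

Big-endian stores the most-significant byte at the lowest address.
The bytes are already most-significant first: 0x954E8C2E.
Top bit is set, so as a signed 32-bit value this is 0x954E8C2E − 2^32 = -1790014418.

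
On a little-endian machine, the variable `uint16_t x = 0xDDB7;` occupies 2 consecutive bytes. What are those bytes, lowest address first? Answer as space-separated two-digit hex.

B7 DD

Split into bytes (most-significant first): DD B7.
Little-endian: lowest address holds the least-significant byte.
So at ascending addresses the bytes are B7 DD.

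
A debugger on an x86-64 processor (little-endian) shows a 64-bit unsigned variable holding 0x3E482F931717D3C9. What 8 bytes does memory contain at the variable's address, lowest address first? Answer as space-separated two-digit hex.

Split into bytes (most-significant first): 3E 48 2F 93 17 17 D3 C9.
Little-endian: lowest address holds the least-significant byte.
So at ascending addresses the bytes are C9 D3 17 17 93 2F 48 3E.

C9 D3 17 17 93 2F 48 3E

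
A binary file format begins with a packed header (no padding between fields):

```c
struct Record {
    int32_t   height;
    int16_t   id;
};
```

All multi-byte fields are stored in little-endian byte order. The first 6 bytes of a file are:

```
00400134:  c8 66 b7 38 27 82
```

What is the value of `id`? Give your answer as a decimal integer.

-32217

`id` follows `height` (4 bytes), so it starts at byte offset 4 and occupies 2 bytes.
Bytes at offsets 4..5: 27 82.
Little-endian stores the least-significant byte at the lowest address.
Reassemble most-significant byte first: 82 27 → 0x8227.
Top bit is set, so as a signed 16-bit value this is 0x8227 − 2^16 = -32217.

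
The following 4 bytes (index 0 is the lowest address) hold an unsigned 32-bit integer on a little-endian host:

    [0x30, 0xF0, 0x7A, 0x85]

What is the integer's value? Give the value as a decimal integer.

2239426608

Little-endian: lowest address holds the least-significant byte.
Reassemble most-significant byte first: 85 7A F0 30 → 0x857AF030.
0x857AF030 = 2239426608.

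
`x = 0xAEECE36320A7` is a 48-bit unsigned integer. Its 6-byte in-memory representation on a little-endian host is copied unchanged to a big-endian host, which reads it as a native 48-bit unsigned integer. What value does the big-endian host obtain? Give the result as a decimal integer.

Stored little-endian, the bytes at ascending addresses are A7 20 63 E3 EC AE.
Read back as big-endian, the last byte is least significant, giving 0xA72063E3ECAE.
0xA72063E3ECAE = 183757556673710.

183757556673710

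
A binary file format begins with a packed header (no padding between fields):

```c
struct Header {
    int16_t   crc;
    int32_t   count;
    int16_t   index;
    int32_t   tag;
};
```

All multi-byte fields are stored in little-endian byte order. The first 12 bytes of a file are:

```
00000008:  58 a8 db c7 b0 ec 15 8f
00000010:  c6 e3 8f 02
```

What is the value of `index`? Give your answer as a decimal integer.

`index` follows `crc` (2 B), `count` (4 B), so it starts at offset 2 + 4 = 6 and occupies 2 bytes.
Bytes at offsets 6..7: 15 8F.
Little-endian stores the least-significant byte at the lowest address.
Reassemble most-significant byte first: 8F 15 → 0x8F15.
Top bit is set, so as a signed 16-bit value this is 0x8F15 − 2^16 = -28907.

-28907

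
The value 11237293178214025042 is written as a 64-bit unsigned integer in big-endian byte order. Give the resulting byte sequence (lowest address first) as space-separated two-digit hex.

11237293178214025042 in hexadecimal, padded to 64 bits, is 0x9BF2E29B9C5E0752.
Split into bytes (most-significant first): 9B F2 E2 9B 9C 5E 07 52.
Big-endian stores the most-significant byte at the lowest address.
So the memory order matches the most-significant-first order: 9B F2 E2 9B 9C 5E 07 52.

9B F2 E2 9B 9C 5E 07 52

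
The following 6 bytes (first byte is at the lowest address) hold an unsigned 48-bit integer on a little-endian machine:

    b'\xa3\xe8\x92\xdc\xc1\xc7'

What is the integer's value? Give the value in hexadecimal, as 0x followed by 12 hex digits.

In little-endian order the low byte comes first in memory.
Reassemble most-significant byte first: C7 C1 DC 92 E8 A3 → 0xC7C1DC92E8A3.

0xC7C1DC92E8A3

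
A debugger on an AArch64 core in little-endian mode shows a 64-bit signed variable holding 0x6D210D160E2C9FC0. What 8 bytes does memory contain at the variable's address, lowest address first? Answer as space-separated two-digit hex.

Split into bytes (most-significant first): 6D 21 0D 16 0E 2C 9F C0.
Little-endian: lowest address holds the least-significant byte.
So at ascending addresses the bytes are C0 9F 2C 0E 16 0D 21 6D.

C0 9F 2C 0E 16 0D 21 6D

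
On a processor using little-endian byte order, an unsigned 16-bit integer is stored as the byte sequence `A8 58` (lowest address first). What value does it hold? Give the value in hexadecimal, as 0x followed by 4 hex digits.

Little-endian: lowest address holds the least-significant byte.
Reassemble most-significant byte first: 58 A8 → 0x58A8.

0x58A8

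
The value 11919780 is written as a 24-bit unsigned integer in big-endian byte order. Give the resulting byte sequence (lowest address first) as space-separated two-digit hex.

B5 E1 A4

11919780 in hexadecimal, padded to 24 bits, is 0xB5E1A4.
Split into bytes (most-significant first): B5 E1 A4.
Big-endian: lowest address holds the most-significant byte.
So the memory order matches the most-significant-first order: B5 E1 A4.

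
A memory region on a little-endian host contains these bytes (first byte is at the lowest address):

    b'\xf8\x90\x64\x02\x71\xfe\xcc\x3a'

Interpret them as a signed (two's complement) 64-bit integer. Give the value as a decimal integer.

4237041110773698808

Little-endian stores the least-significant byte at the lowest address.
Reassemble most-significant byte first: 3A CC FE 71 02 64 90 F8 → 0x3ACCFE71026490F8.
0x3ACCFE71026490F8 = 4237041110773698808.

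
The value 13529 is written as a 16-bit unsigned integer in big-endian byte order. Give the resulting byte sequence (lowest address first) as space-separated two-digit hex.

13529 in hexadecimal, padded to 16 bits, is 0x34D9.
Split into bytes (most-significant first): 34 D9.
Big-endian stores the most-significant byte at the lowest address.
So the memory order matches the most-significant-first order: 34 D9.

34 D9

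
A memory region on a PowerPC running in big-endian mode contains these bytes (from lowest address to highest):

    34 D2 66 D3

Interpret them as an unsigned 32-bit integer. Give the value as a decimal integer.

886204115

In big-endian order the high byte comes first in memory.
The bytes are already most-significant first: 0x34D266D3.
0x34D266D3 = 886204115.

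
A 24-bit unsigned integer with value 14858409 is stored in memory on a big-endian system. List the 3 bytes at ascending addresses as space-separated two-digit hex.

14858409 in hexadecimal, padded to 24 bits, is 0xE2B8A9.
Split into bytes (most-significant first): E2 B8 A9.
Big-endian: lowest address holds the most-significant byte.
So the memory order matches the most-significant-first order: E2 B8 A9.

E2 B8 A9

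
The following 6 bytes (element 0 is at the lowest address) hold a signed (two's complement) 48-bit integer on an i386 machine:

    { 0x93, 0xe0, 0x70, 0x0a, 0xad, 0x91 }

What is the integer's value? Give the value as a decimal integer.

-121302586171245

In little-endian order the low byte comes first in memory.
Reassemble most-significant byte first: 91 AD 0A 70 E0 93 → 0x91AD0A70E093.
Top bit is set, so as a signed 48-bit value this is 0x91AD0A70E093 − 2^48 = -121302586171245.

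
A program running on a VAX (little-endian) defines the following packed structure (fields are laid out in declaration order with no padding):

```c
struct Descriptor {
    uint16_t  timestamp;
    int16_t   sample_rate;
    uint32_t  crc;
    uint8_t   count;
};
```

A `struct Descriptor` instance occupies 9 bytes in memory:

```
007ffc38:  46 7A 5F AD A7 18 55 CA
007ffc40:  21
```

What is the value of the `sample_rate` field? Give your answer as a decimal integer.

-21153

`sample_rate` follows `timestamp` (2 bytes), so it starts at byte offset 2 and occupies 2 bytes.
Bytes at offsets 2..3: 5F AD.
In little-endian order the low byte comes first in memory.
Reassemble most-significant byte first: AD 5F → 0xAD5F.
Top bit is set, so as a signed 16-bit value this is 0xAD5F − 2^16 = -21153.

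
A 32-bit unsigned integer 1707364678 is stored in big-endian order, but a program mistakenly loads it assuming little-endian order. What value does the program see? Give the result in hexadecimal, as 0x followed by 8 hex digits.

1707364678 in 32-bit hexadecimal is 0x65C45146.
Stored big-endian, the bytes at ascending addresses are 65 C4 51 46.
Read back as little-endian, the first byte is least significant, giving 0x4651C465.

0x4651C465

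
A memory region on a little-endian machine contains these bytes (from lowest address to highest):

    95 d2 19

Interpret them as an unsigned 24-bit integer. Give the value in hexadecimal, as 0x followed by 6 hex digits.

0x19D295

Little-endian stores the least-significant byte at the lowest address.
Reassemble most-significant byte first: 19 D2 95 → 0x19D295.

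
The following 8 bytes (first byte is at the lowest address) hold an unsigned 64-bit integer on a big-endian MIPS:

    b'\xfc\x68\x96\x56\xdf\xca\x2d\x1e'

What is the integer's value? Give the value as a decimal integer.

18187952395001670942

In big-endian order the high byte comes first in memory.
The bytes are already most-significant first: 0xFC689656DFCA2D1E.
0xFC689656DFCA2D1E = 18187952395001670942.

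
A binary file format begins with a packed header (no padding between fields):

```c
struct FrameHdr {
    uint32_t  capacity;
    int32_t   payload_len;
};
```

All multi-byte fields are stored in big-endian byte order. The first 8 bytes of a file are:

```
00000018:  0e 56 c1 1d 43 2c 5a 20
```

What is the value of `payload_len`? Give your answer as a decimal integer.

`payload_len` follows `capacity` (4 bytes), so it starts at byte offset 4 and occupies 4 bytes.
Bytes at offsets 4..7: 43 2C 5A 20.
Big-endian stores the most-significant byte at the lowest address.
The bytes are already most-significant first: 0x432C5A20.
0x432C5A20 = 1126980128.

1126980128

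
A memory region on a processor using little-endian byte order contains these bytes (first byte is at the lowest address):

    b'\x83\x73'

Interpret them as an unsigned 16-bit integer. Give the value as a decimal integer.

29571

Little-endian stores the least-significant byte at the lowest address.
Reassemble most-significant byte first: 73 83 → 0x7383.
0x7383 = 29571.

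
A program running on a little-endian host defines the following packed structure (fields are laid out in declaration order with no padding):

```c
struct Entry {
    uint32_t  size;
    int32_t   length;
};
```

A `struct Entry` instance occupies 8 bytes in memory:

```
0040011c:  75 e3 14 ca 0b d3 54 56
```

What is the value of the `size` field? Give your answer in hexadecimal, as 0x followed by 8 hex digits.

0xCA14E375

`size` is the first field, at byte offset 0, occupying 4 bytes.
Bytes at offsets 0..3: 75 E3 14 CA.
Little-endian stores the least-significant byte at the lowest address.
Reassemble most-significant byte first: CA 14 E3 75 → 0xCA14E375.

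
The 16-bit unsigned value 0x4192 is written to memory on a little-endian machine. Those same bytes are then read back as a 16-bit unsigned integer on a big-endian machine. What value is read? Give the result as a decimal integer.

37441

Stored little-endian, the bytes at ascending addresses are 92 41.
Read back as big-endian, the last byte is least significant, giving 0x9241.
0x9241 = 37441.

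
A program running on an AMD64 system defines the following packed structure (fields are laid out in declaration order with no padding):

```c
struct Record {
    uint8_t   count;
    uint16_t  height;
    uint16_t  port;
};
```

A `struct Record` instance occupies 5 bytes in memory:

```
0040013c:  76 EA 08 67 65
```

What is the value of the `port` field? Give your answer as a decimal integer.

25959

`port` follows `count` (1 B), `height` (2 B), so it starts at offset 1 + 2 = 3 and occupies 2 bytes.
Bytes at offsets 3..4: 67 65.
In little-endian order the low byte comes first in memory.
Reassemble most-significant byte first: 65 67 → 0x6567.
0x6567 = 25959.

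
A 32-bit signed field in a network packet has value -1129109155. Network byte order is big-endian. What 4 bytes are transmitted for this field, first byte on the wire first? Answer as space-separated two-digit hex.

Two's complement of -1129109155 in 32 bits: 1129109155 = 0x434CD6A3; invert → 0xBCB3295C; add 1 → 0xBCB3295D.
Split into bytes (most-significant first): BC B3 29 5D.
Big-endian stores the most-significant byte at the lowest address.
So the memory order matches the most-significant-first order: BC B3 29 5D.

BC B3 29 5D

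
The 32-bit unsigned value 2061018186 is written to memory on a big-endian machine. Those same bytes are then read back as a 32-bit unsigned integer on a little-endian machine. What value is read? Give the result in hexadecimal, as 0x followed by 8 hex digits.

0x4AA4D87A

2061018186 in 32-bit hexadecimal is 0x7AD8A44A.
Stored big-endian, the bytes at ascending addresses are 7A D8 A4 4A.
Read back as little-endian, the first byte is least significant, giving 0x4AA4D87A.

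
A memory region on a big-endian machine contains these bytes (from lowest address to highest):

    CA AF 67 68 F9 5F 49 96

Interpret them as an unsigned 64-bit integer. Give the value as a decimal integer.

Big-endian stores the most-significant byte at the lowest address.
The bytes are already most-significant first: 0xCAAF6768F95F4996.
0xCAAF6768F95F4996 = 14605005817143839126.

14605005817143839126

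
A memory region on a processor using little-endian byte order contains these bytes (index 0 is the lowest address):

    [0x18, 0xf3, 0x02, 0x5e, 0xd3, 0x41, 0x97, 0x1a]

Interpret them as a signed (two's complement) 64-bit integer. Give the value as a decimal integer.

1916072542540591896

Little-endian: lowest address holds the least-significant byte.
Reassemble most-significant byte first: 1A 97 41 D3 5E 02 F3 18 → 0x1A9741D35E02F318.
0x1A9741D35E02F318 = 1916072542540591896.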